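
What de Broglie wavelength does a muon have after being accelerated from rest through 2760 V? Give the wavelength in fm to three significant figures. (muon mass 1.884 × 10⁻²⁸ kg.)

KE = eV = 1.602 × 10⁻¹⁹ × 2760 = 4.422 × 10⁻¹⁶ J.
p = √(2mKE) = √(2 × 1.884 × 10⁻²⁸ × 4.422 × 10⁻¹⁶) = 4.082 × 10⁻²² kg·m/s.
λ = h/p = 6.626 × 10⁻³⁴ / 4.082 × 10⁻²² = 1.62 × 10⁻¹² m = 1620 fm.

λ = 1620 fm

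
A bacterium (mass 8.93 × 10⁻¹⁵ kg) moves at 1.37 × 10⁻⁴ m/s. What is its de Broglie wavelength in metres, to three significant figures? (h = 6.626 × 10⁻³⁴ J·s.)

λ = 5.42 × 10⁻¹⁶ m

p = mv = 8.93 × 10⁻¹⁵ × 1.37 × 10⁻⁴ = 1.223 × 10⁻¹⁸ kg·m/s.
λ = h/p = 6.626 × 10⁻³⁴ / 1.223 × 10⁻¹⁸ = 5.42 × 10⁻¹⁶ m.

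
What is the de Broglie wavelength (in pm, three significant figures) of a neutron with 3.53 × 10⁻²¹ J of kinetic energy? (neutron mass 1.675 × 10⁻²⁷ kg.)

p = √(2mKE) = √(2 × 1.675 × 10⁻²⁷ × 3.530 × 10⁻²¹) = 3.439 × 10⁻²⁴ kg·m/s.
λ = h/p = 6.626 × 10⁻³⁴ / 3.439 × 10⁻²⁴ = 1.93 × 10⁻¹⁰ m = 193 pm.

λ = 193 pm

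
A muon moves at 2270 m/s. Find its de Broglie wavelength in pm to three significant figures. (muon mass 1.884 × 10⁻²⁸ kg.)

λ = 1550 pm

p = mv = 1.884 × 10⁻²⁸ × 2270 = 4.277 × 10⁻²⁵ kg·m/s.
λ = h/p = 6.626 × 10⁻³⁴ / 4.277 × 10⁻²⁵ = 1.55 × 10⁻⁹ m = 1550 pm.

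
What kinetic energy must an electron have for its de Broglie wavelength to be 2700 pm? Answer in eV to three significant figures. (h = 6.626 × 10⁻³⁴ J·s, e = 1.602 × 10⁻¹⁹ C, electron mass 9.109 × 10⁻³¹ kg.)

KE = 0.206 eV

p = h/λ = 6.626 × 10⁻³⁴ / 2.700 × 10⁻⁹ = 2.454 × 10⁻²⁵ kg·m/s.
KE = p²/(2m) = (2.454 × 10⁻²⁵)² / (2 × 9.109 × 10⁻³¹) = 3.306 × 10⁻²⁰ J = 0.206 eV.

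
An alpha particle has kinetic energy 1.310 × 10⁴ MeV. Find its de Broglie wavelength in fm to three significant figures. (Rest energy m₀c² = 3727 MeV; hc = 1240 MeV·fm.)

λ = 0.0756 fm

Total energy E = KE + m₀c² = 1.310 × 10⁴ + 3727 = 16827 MeV.
(pc)² = E² − (m₀c²)² = (16827)² − (3727)² = 2.693 × 10⁸ MeV², so pc = 1.641 × 10⁴ MeV.
λ = hc/(pc) = 1240 MeV·fm / 1.641 × 10⁴ MeV = 0.0756 fm.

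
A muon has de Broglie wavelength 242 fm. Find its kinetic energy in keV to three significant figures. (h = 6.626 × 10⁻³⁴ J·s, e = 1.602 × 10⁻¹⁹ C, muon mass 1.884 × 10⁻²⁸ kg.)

p = h/λ = 6.626 × 10⁻³⁴ / 2.420 × 10⁻¹³ = 2.738 × 10⁻²¹ kg·m/s.
KE = p²/(2m) = (2.738 × 10⁻²¹)² / (2 × 1.884 × 10⁻²⁸) = 1.990 × 10⁻¹⁴ J = 124 keV.

KE = 124 keV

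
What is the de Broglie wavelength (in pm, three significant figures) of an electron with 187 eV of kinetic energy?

KE = 187 eV = 2.996 × 10⁻¹⁷ J.
p = √(2mKE) = √(2 × 9.109 × 10⁻³¹ × 2.996 × 10⁻¹⁷) = 7.388 × 10⁻²⁴ kg·m/s.
λ = h/p = 6.626 × 10⁻³⁴ / 7.388 × 10⁻²⁴ = 8.97 × 10⁻¹¹ m = 89.7 pm.

λ = 89.7 pm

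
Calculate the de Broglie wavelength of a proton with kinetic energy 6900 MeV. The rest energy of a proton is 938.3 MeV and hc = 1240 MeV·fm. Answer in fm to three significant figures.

λ = 0.159 fm

Total energy E = KE + m₀c² = 6900 + 938.3 = 7838.3 MeV.
(pc)² = E² − (m₀c²)² = (7838.3)² − (938.3)² = 6.056 × 10⁷ MeV², so pc = 7782 MeV.
λ = hc/(pc) = 1240 MeV·fm / 7782 MeV = 0.159 fm.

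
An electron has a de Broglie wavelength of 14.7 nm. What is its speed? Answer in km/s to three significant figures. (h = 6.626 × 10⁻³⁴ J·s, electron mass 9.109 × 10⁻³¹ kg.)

p = h/λ = 6.626 × 10⁻³⁴ / 1.470 × 10⁻⁸ = 4.507 × 10⁻²⁶ kg·m/s.
v = p/m = 4.507 × 10⁻²⁶ / 9.109 × 10⁻³¹ = 4.95 × 10⁴ m/s = 49.5 km/s.

v = 49.5 km/s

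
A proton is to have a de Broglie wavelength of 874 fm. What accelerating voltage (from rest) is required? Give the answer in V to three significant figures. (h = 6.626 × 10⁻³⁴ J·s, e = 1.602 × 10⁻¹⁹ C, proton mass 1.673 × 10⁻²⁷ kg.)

V = 1070 V

p = h/λ = 6.626 × 10⁻³⁴ / 8.740 × 10⁻¹³ = 7.581 × 10⁻²² kg·m/s.
KE = p²/(2m) = 1.718 × 10⁻¹⁶ J.
V = KE/e = 1.718 × 10⁻¹⁶ / (1.602 × 10⁻¹⁹) = 1070 V.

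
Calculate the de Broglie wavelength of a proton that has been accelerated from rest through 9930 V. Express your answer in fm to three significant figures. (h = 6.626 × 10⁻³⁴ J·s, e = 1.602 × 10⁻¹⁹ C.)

λ = 287 fm

KE = eV = 1.602 × 10⁻¹⁹ × 9930 = 1.591 × 10⁻¹⁵ J.
p = √(2mKE) = √(2 × 1.673 × 10⁻²⁷ × 1.591 × 10⁻¹⁵) = 2.307 × 10⁻²¹ kg·m/s.
λ = h/p = 6.626 × 10⁻³⁴ / 2.307 × 10⁻²¹ = 2.87 × 10⁻¹³ m = 287 fm.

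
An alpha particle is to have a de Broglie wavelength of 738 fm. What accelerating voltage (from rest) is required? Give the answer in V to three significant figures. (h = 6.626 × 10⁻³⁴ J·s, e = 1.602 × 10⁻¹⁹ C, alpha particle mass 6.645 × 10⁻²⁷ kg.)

p = h/λ = 6.626 × 10⁻³⁴ / 7.380 × 10⁻¹³ = 8.978 × 10⁻²² kg·m/s.
KE = p²/(2m) = 6.065 × 10⁻¹⁷ J.
V = KE/2e = 6.065 × 10⁻¹⁷ / (2 × 1.602 × 10⁻¹⁹) = 189 V.

V = 189 V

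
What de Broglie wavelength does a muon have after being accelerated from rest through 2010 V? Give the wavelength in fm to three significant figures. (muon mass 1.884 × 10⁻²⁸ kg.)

KE = eV = 1.602 × 10⁻¹⁹ × 2010 = 3.220 × 10⁻¹⁶ J.
p = √(2mKE) = √(2 × 1.884 × 10⁻²⁸ × 3.220 × 10⁻¹⁶) = 3.483 × 10⁻²² kg·m/s.
λ = h/p = 6.626 × 10⁻³⁴ / 3.483 × 10⁻²² = 1.90 × 10⁻¹² m = 1900 fm.

λ = 1900 fm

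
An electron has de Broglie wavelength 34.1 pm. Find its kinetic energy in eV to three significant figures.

KE = 1290 eV

p = h/λ = 6.626 × 10⁻³⁴ / 3.410 × 10⁻¹¹ = 1.943 × 10⁻²³ kg·m/s.
KE = p²/(2m) = (1.943 × 10⁻²³)² / (2 × 9.109 × 10⁻³¹) = 2.072 × 10⁻¹⁶ J = 1290 eV.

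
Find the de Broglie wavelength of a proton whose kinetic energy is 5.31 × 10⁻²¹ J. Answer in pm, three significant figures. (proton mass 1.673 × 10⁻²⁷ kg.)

λ = 157 pm

p = √(2mKE) = √(2 × 1.673 × 10⁻²⁷ × 5.310 × 10⁻²¹) = 4.215 × 10⁻²⁴ kg·m/s.
λ = h/p = 6.626 × 10⁻³⁴ / 4.215 × 10⁻²⁴ = 1.57 × 10⁻¹⁰ m = 157 pm.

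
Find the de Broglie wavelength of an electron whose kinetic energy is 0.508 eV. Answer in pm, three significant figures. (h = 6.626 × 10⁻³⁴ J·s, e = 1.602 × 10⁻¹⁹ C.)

λ = 1720 pm

KE = 0.508 eV = 8.138 × 10⁻²⁰ J.
p = √(2mKE) = √(2 × 9.109 × 10⁻³¹ × 8.138 × 10⁻²⁰) = 3.850 × 10⁻²⁵ kg·m/s.
λ = h/p = 6.626 × 10⁻³⁴ / 3.850 × 10⁻²⁵ = 1.72 × 10⁻⁹ m = 1720 pm.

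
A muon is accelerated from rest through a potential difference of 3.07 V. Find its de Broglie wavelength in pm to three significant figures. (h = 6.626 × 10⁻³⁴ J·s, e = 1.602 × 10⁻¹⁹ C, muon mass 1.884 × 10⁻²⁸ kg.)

λ = 48.7 pm

KE = eV = 1.602 × 10⁻¹⁹ × 3.070 = 4.918 × 10⁻¹⁹ J.
p = √(2mKE) = √(2 × 1.884 × 10⁻²⁸ × 4.918 × 10⁻¹⁹) = 1.361 × 10⁻²³ kg·m/s.
λ = h/p = 6.626 × 10⁻³⁴ / 1.361 × 10⁻²³ = 4.87 × 10⁻¹¹ m = 48.7 pm.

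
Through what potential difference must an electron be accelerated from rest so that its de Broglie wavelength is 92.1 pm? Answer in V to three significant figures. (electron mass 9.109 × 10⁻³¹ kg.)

V = 177 V

p = h/λ = 6.626 × 10⁻³⁴ / 9.210 × 10⁻¹¹ = 7.194 × 10⁻²⁴ kg·m/s.
KE = p²/(2m) = 2.841 × 10⁻¹⁷ J.
V = KE/e = 2.841 × 10⁻¹⁷ / (1.602 × 10⁻¹⁹) = 177 V.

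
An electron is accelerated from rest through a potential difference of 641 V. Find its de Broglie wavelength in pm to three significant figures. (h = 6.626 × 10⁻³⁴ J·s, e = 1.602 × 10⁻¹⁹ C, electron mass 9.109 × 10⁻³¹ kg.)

λ = 48.4 pm

KE = eV = 1.602 × 10⁻¹⁹ × 641.0 = 1.027 × 10⁻¹⁶ J.
p = √(2mKE) = √(2 × 9.109 × 10⁻³¹ × 1.027 × 10⁻¹⁶) = 1.368 × 10⁻²³ kg·m/s.
λ = h/p = 6.626 × 10⁻³⁴ / 1.368 × 10⁻²³ = 4.84 × 10⁻¹¹ m = 48.4 pm.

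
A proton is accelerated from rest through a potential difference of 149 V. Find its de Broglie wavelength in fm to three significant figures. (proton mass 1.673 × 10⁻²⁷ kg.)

KE = eV = 1.602 × 10⁻¹⁹ × 149.0 = 2.387 × 10⁻¹⁷ J.
p = √(2mKE) = √(2 × 1.673 × 10⁻²⁷ × 2.387 × 10⁻¹⁷) = 2.826 × 10⁻²² kg·m/s.
λ = h/p = 6.626 × 10⁻³⁴ / 2.826 × 10⁻²² = 2.34 × 10⁻¹² m = 2340 fm.

λ = 2340 fm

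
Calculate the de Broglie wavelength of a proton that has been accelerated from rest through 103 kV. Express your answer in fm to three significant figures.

KE = eV = 1.602 × 10⁻¹⁹ × 1.030 × 10⁵ = 1.650 × 10⁻¹⁴ J.
p = √(2mKE) = √(2 × 1.673 × 10⁻²⁷ × 1.650 × 10⁻¹⁴) = 7.430 × 10⁻²¹ kg·m/s.
λ = h/p = 6.626 × 10⁻³⁴ / 7.430 × 10⁻²¹ = 8.92 × 10⁻¹⁴ m = 89.2 fm.

λ = 89.2 fm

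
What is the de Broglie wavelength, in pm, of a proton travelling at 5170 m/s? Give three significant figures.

λ = 76.6 pm

p = mv = 1.673 × 10⁻²⁷ × 5170 = 8.649 × 10⁻²⁴ kg·m/s.
λ = h/p = 6.626 × 10⁻³⁴ / 8.649 × 10⁻²⁴ = 7.66 × 10⁻¹¹ m = 76.6 pm.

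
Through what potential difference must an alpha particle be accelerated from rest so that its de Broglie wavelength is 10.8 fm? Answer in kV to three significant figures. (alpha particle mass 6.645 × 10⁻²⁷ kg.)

V = 884 kV

p = h/λ = 6.626 × 10⁻³⁴ / 1.080 × 10⁻¹⁴ = 6.135 × 10⁻²⁰ kg·m/s.
KE = p²/(2m) = 2.832 × 10⁻¹³ J.
V = KE/2e = 2.832 × 10⁻¹³ / (2 × 1.602 × 10⁻¹⁹) = 884 kV.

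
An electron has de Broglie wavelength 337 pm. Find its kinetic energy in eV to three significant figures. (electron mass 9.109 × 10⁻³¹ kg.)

KE = 13.2 eV

p = h/λ = 6.626 × 10⁻³⁴ / 3.370 × 10⁻¹⁰ = 1.966 × 10⁻²⁴ kg·m/s.
KE = p²/(2m) = (1.966 × 10⁻²⁴)² / (2 × 9.109 × 10⁻³¹) = 2.122 × 10⁻¹⁸ J = 13.2 eV.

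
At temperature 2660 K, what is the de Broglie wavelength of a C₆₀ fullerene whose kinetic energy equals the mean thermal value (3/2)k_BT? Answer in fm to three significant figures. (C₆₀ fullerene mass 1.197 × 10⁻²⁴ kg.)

λ = 1820 fm

KE = (3/2)k_BT = 1.5 × 1.381 × 10⁻²³ × 2660 = 5.510 × 10⁻²⁰ J.
p = √(2mKE) = √(2 × 1.197 × 10⁻²⁴ × 5.510 × 10⁻²⁰) = 3.632 × 10⁻²² kg·m/s.
λ = h/p = 1.82 × 10⁻¹² m = 1820 fm.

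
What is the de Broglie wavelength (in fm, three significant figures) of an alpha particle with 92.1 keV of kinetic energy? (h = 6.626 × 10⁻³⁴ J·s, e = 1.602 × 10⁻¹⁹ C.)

λ = 47.3 fm

KE = 92.1 keV = 1.475 × 10⁻¹⁴ J.
p = √(2mKE) = √(2 × 6.645 × 10⁻²⁷ × 1.475 × 10⁻¹⁴) = 1.400 × 10⁻²⁰ kg·m/s.
λ = h/p = 6.626 × 10⁻³⁴ / 1.400 × 10⁻²⁰ = 4.73 × 10⁻¹⁴ m = 47.3 fm.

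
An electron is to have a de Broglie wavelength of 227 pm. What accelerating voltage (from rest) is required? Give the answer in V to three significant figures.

p = h/λ = 6.626 × 10⁻³⁴ / 2.270 × 10⁻¹⁰ = 2.919 × 10⁻²⁴ kg·m/s.
KE = p²/(2m) = 4.677 × 10⁻¹⁸ J.
V = KE/e = 4.677 × 10⁻¹⁸ / (1.602 × 10⁻¹⁹) = 29.2 V.

V = 29.2 V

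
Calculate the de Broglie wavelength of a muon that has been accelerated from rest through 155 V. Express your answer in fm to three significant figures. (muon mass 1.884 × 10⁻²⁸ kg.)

KE = eV = 1.602 × 10⁻¹⁹ × 155.0 = 2.483 × 10⁻¹⁷ J.
p = √(2mKE) = √(2 × 1.884 × 10⁻²⁸ × 2.483 × 10⁻¹⁷) = 9.673 × 10⁻²³ kg·m/s.
λ = h/p = 6.626 × 10⁻³⁴ / 9.673 × 10⁻²³ = 6.85 × 10⁻¹² m = 6850 fm.

λ = 6850 fm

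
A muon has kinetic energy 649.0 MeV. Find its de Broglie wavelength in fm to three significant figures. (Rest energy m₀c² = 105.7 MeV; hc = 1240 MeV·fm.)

λ = 1.66 fm

Total energy E = KE + m₀c² = 649.0 + 105.7 = 754.7 MeV.
(pc)² = E² − (m₀c²)² = (754.7)² − (105.7)² = 5.584 × 10⁵ MeV², so pc = 747.3 MeV.
λ = hc/(pc) = 1240 MeV·fm / 747.3 MeV = 1.66 fm.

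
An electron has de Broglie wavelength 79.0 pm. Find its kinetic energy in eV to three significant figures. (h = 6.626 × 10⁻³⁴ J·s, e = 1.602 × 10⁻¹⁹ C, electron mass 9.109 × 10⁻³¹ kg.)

KE = 241 eV

p = h/λ = 6.626 × 10⁻³⁴ / 7.900 × 10⁻¹¹ = 8.387 × 10⁻²⁴ kg·m/s.
KE = p²/(2m) = (8.387 × 10⁻²⁴)² / (2 × 9.109 × 10⁻³¹) = 3.861 × 10⁻¹⁷ J = 241 eV.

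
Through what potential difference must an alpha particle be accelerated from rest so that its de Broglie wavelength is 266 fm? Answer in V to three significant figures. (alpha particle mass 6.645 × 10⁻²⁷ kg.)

V = 1460 V

p = h/λ = 6.626 × 10⁻³⁴ / 2.660 × 10⁻¹³ = 2.491 × 10⁻²¹ kg·m/s.
KE = p²/(2m) = 4.669 × 10⁻¹⁶ J.
V = KE/2e = 4.669 × 10⁻¹⁶ / (2 × 1.602 × 10⁻¹⁹) = 1460 V.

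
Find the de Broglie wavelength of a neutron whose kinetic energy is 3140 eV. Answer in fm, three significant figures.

KE = 3140 eV = 5.030 × 10⁻¹⁶ J.
p = √(2mKE) = √(2 × 1.675 × 10⁻²⁷ × 5.030 × 10⁻¹⁶) = 1.298 × 10⁻²¹ kg·m/s.
λ = h/p = 6.626 × 10⁻³⁴ / 1.298 × 10⁻²¹ = 5.10 × 10⁻¹³ m = 510 fm.

λ = 510 fm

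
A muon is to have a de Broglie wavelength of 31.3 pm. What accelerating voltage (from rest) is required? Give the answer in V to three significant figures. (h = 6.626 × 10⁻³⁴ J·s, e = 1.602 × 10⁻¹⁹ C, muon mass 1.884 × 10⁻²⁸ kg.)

p = h/λ = 6.626 × 10⁻³⁴ / 3.130 × 10⁻¹¹ = 2.117 × 10⁻²³ kg·m/s.
KE = p²/(2m) = 1.189 × 10⁻¹⁸ J.
V = KE/e = 1.189 × 10⁻¹⁸ / (1.602 × 10⁻¹⁹) = 7.42 V.

V = 7.42 V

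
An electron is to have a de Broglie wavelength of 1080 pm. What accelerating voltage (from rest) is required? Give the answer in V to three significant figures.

p = h/λ = 6.626 × 10⁻³⁴ / 1.080 × 10⁻⁹ = 6.135 × 10⁻²⁵ kg·m/s.
KE = p²/(2m) = 2.066 × 10⁻¹⁹ J.
V = KE/e = 2.066 × 10⁻¹⁹ / (1.602 × 10⁻¹⁹) = 1.29 V.

V = 1.29 V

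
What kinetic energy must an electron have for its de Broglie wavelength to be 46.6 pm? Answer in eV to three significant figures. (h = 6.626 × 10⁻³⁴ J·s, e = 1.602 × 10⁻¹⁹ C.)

p = h/λ = 6.626 × 10⁻³⁴ / 4.660 × 10⁻¹¹ = 1.422 × 10⁻²³ kg·m/s.
KE = p²/(2m) = (1.422 × 10⁻²³)² / (2 × 9.109 × 10⁻³¹) = 1.110 × 10⁻¹⁶ J = 693 eV.

KE = 693 eV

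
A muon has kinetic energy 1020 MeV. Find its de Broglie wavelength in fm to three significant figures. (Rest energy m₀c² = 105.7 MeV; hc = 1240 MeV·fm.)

λ = 1.11 fm

Total energy E = KE + m₀c² = 1020 + 105.7 = 1125.7 MeV.
(pc)² = E² − (m₀c²)² = (1125.7)² − (105.7)² = 1.256 × 10⁶ MeV², so pc = 1121 MeV.
λ = hc/(pc) = 1240 MeV·fm / 1121 MeV = 1.11 fm.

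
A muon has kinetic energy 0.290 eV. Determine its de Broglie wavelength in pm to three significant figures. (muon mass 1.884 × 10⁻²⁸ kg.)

KE = 0.290 eV = 4.646 × 10⁻²⁰ J.
p = √(2mKE) = √(2 × 1.884 × 10⁻²⁸ × 4.646 × 10⁻²⁰) = 4.184 × 10⁻²⁴ kg·m/s.
λ = h/p = 6.626 × 10⁻³⁴ / 4.184 × 10⁻²⁴ = 1.58 × 10⁻¹⁰ m = 158 pm.

λ = 158 pm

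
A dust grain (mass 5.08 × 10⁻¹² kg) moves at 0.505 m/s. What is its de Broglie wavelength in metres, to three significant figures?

λ = 2.58 × 10⁻²² m

p = mv = 5.08 × 10⁻¹² × 0.505 = 2.565 × 10⁻¹² kg·m/s.
λ = h/p = 6.626 × 10⁻³⁴ / 2.565 × 10⁻¹² = 2.58 × 10⁻²² m.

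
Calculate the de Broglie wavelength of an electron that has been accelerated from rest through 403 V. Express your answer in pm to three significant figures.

λ = 61.1 pm

KE = eV = 1.602 × 10⁻¹⁹ × 403.0 = 6.456 × 10⁻¹⁷ J.
p = √(2mKE) = √(2 × 9.109 × 10⁻³¹ × 6.456 × 10⁻¹⁷) = 1.085 × 10⁻²³ kg·m/s.
λ = h/p = 6.626 × 10⁻³⁴ / 1.085 × 10⁻²³ = 6.11 × 10⁻¹¹ m = 61.1 pm.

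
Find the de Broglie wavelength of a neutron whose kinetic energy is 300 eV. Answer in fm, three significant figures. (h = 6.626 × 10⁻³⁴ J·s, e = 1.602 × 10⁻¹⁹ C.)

λ = 1650 fm

KE = 300 eV = 4.806 × 10⁻¹⁷ J.
p = √(2mKE) = √(2 × 1.675 × 10⁻²⁷ × 4.806 × 10⁻¹⁷) = 4.012 × 10⁻²² kg·m/s.
λ = h/p = 6.626 × 10⁻³⁴ / 4.012 × 10⁻²² = 1.65 × 10⁻¹² m = 1650 fm.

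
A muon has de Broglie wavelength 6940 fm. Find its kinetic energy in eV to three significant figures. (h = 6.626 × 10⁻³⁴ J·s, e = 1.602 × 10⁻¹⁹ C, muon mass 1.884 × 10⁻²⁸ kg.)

KE = 151 eV

p = h/λ = 6.626 × 10⁻³⁴ / 6.940 × 10⁻¹² = 9.548 × 10⁻²³ kg·m/s.
KE = p²/(2m) = (9.548 × 10⁻²³)² / (2 × 1.884 × 10⁻²⁸) = 2.419 × 10⁻¹⁷ J = 151 eV.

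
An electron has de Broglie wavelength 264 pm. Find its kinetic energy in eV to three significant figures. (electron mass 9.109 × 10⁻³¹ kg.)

KE = 21.6 eV

p = h/λ = 6.626 × 10⁻³⁴ / 2.640 × 10⁻¹⁰ = 2.510 × 10⁻²⁴ kg·m/s.
KE = p²/(2m) = (2.510 × 10⁻²⁴)² / (2 × 9.109 × 10⁻³¹) = 3.458 × 10⁻¹⁸ J = 21.6 eV.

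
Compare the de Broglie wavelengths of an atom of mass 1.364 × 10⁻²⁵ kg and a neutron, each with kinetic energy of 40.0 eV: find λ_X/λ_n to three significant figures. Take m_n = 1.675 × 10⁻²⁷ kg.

At fixed KE, p = √(2mKE) so λ = h/p ∝ 1/√m.
λ_X/λ_n = √(m_n/m_X) = √(1.675 × 10⁻²⁷/1.364 × 10⁻²⁵) = √(0.01228) = 0.111.

λ_X/λ_n = 0.111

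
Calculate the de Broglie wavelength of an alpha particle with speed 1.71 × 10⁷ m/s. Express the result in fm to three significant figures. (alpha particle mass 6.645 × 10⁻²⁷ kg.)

λ = 5.83 fm

p = mv = 6.645 × 10⁻²⁷ × 1.71 × 10⁷ = 1.136 × 10⁻¹⁹ kg·m/s.
λ = h/p = 6.626 × 10⁻³⁴ / 1.136 × 10⁻¹⁹ = 5.83 × 10⁻¹⁵ m = 5.83 fm.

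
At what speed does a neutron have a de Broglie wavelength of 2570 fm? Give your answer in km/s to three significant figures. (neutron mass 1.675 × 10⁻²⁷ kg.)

p = h/λ = 6.626 × 10⁻³⁴ / 2.570 × 10⁻¹² = 2.578 × 10⁻²² kg·m/s.
v = p/m = 2.578 × 10⁻²² / 1.675 × 10⁻²⁷ = 1.54 × 10⁵ m/s = 154 km/s.

v = 154 km/s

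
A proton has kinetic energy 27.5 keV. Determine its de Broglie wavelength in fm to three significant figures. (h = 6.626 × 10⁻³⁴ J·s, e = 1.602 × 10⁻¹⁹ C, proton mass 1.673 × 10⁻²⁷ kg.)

KE = 27.5 keV = 4.405 × 10⁻¹⁵ J.
p = √(2mKE) = √(2 × 1.673 × 10⁻²⁷ × 4.405 × 10⁻¹⁵) = 3.839 × 10⁻²¹ kg·m/s.
λ = h/p = 6.626 × 10⁻³⁴ / 3.839 × 10⁻²¹ = 1.73 × 10⁻¹³ m = 173 fm.

λ = 173 fm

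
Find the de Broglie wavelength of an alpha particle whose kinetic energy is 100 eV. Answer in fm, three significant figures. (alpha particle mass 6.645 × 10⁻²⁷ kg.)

KE = 100 eV = 1.602 × 10⁻¹⁷ J.
p = √(2mKE) = √(2 × 6.645 × 10⁻²⁷ × 1.602 × 10⁻¹⁷) = 4.614 × 10⁻²² kg·m/s.
λ = h/p = 6.626 × 10⁻³⁴ / 4.614 × 10⁻²² = 1.44 × 10⁻¹² m = 1440 fm.

λ = 1440 fm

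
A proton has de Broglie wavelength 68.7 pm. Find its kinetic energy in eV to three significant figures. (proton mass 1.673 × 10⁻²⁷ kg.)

KE = 0.174 eV

p = h/λ = 6.626 × 10⁻³⁴ / 6.870 × 10⁻¹¹ = 9.645 × 10⁻²⁴ kg·m/s.
KE = p²/(2m) = (9.645 × 10⁻²⁴)² / (2 × 1.673 × 10⁻²⁷) = 2.780 × 10⁻²⁰ J = 0.174 eV.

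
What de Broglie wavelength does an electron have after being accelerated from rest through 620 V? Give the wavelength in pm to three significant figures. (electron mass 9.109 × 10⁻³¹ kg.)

λ = 49.3 pm

KE = eV = 1.602 × 10⁻¹⁹ × 620.0 = 9.932 × 10⁻¹⁷ J.
p = √(2mKE) = √(2 × 9.109 × 10⁻³¹ × 9.932 × 10⁻¹⁷) = 1.345 × 10⁻²³ kg·m/s.
λ = h/p = 6.626 × 10⁻³⁴ / 1.345 × 10⁻²³ = 4.93 × 10⁻¹¹ m = 49.3 pm.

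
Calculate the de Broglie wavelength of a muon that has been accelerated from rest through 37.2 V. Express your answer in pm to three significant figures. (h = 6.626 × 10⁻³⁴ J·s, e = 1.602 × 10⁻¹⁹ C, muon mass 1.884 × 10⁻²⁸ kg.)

λ = 14.0 pm

KE = eV = 1.602 × 10⁻¹⁹ × 37.20 = 5.959 × 10⁻¹⁸ J.
p = √(2mKE) = √(2 × 1.884 × 10⁻²⁸ × 5.959 × 10⁻¹⁸) = 4.739 × 10⁻²³ kg·m/s.
λ = h/p = 6.626 × 10⁻³⁴ / 4.739 × 10⁻²³ = 1.40 × 10⁻¹¹ m = 14.0 pm.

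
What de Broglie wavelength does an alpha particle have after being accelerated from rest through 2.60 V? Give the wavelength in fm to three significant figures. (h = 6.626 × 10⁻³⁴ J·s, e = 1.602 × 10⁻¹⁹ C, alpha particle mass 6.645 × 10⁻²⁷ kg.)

λ = 6300 fm

KE = 2eV = 2 × 1.602 × 10⁻¹⁹ × 2.600 = 8.330 × 10⁻¹⁹ J.
p = √(2mKE) = √(2 × 6.645 × 10⁻²⁷ × 8.330 × 10⁻¹⁹) = 1.052 × 10⁻²² kg·m/s.
λ = h/p = 6.626 × 10⁻³⁴ / 1.052 × 10⁻²² = 6.30 × 10⁻¹² m = 6300 fm.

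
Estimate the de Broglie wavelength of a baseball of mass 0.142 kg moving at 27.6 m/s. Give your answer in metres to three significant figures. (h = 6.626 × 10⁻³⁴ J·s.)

p = mv = 0.142 × 27.6 = 3.919 kg·m/s.
λ = h/p = 6.626 × 10⁻³⁴ / 3.919 = 1.69 × 10⁻³⁴ m.

λ = 1.69 × 10⁻³⁴ m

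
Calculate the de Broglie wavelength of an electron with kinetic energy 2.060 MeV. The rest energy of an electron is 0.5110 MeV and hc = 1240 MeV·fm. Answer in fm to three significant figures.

Total energy E = KE + m₀c² = 2.060 + 0.5110 = 2.5710 MeV.
(pc)² = E² − (m₀c²)² = (2.5710)² − (0.5110)² = 6.349 MeV², so pc = 2.520 MeV.
λ = hc/(pc) = 1240 MeV·fm / 2.520 MeV = 492 fm.

λ = 492 fm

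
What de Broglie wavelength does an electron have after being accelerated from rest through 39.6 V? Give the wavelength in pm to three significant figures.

KE = eV = 1.602 × 10⁻¹⁹ × 39.60 = 6.344 × 10⁻¹⁸ J.
p = √(2mKE) = √(2 × 9.109 × 10⁻³¹ × 6.344 × 10⁻¹⁸) = 3.400 × 10⁻²⁴ kg·m/s.
λ = h/p = 6.626 × 10⁻³⁴ / 3.400 × 10⁻²⁴ = 1.95 × 10⁻¹⁰ m = 195 pm.

λ = 195 pm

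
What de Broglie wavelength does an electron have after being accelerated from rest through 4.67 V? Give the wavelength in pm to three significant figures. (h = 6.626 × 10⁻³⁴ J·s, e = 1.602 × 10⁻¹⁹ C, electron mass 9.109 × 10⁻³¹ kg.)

λ = 568 pm

KE = eV = 1.602 × 10⁻¹⁹ × 4.670 = 7.481 × 10⁻¹⁹ J.
p = √(2mKE) = √(2 × 9.109 × 10⁻³¹ × 7.481 × 10⁻¹⁹) = 1.167 × 10⁻²⁴ kg·m/s.
λ = h/p = 6.626 × 10⁻³⁴ / 1.167 × 10⁻²⁴ = 5.68 × 10⁻¹⁰ m = 568 pm.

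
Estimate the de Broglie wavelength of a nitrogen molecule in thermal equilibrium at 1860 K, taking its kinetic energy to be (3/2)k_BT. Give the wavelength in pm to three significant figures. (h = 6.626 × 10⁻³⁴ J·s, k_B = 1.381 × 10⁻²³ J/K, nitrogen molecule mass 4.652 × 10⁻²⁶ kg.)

KE = (3/2)k_BT = 1.5 × 1.381 × 10⁻²³ × 1860 = 3.853 × 10⁻²⁰ J.
p = √(2mKE) = √(2 × 4.652 × 10⁻²⁶ × 3.853 × 10⁻²⁰) = 5.987 × 10⁻²³ kg·m/s.
λ = h/p = 1.11 × 10⁻¹¹ m = 11.1 pm.

λ = 11.1 pm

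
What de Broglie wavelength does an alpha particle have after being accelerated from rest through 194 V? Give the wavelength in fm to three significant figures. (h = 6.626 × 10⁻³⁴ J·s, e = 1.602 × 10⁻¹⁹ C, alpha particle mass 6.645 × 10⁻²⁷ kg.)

KE = 2eV = 2 × 1.602 × 10⁻¹⁹ × 194.0 = 6.216 × 10⁻¹⁷ J.
p = √(2mKE) = √(2 × 6.645 × 10⁻²⁷ × 6.216 × 10⁻¹⁷) = 9.089 × 10⁻²² kg·m/s.
λ = h/p = 6.626 × 10⁻³⁴ / 9.089 × 10⁻²² = 7.29 × 10⁻¹³ m = 729 fm.

λ = 729 fm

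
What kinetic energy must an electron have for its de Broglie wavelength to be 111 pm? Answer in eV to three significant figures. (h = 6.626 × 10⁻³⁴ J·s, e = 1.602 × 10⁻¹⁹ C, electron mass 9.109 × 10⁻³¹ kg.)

p = h/λ = 6.626 × 10⁻³⁴ / 1.110 × 10⁻¹⁰ = 5.969 × 10⁻²⁴ kg·m/s.
KE = p²/(2m) = (5.969 × 10⁻²⁴)² / (2 × 9.109 × 10⁻³¹) = 1.956 × 10⁻¹⁷ J = 122 eV.

KE = 122 eV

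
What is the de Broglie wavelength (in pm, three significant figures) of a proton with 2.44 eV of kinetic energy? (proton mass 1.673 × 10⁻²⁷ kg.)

KE = 2.44 eV = 3.909 × 10⁻¹⁹ J.
p = √(2mKE) = √(2 × 1.673 × 10⁻²⁷ × 3.909 × 10⁻¹⁹) = 3.617 × 10⁻²³ kg·m/s.
λ = h/p = 6.626 × 10⁻³⁴ / 3.617 × 10⁻²³ = 1.83 × 10⁻¹¹ m = 18.3 pm.

λ = 18.3 pm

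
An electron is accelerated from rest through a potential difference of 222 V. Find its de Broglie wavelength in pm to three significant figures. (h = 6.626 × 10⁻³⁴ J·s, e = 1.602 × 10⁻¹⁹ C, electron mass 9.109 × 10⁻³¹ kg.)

λ = 82.3 pm

KE = eV = 1.602 × 10⁻¹⁹ × 222.0 = 3.556 × 10⁻¹⁷ J.
p = √(2mKE) = √(2 × 9.109 × 10⁻³¹ × 3.556 × 10⁻¹⁷) = 8.049 × 10⁻²⁴ kg·m/s.
λ = h/p = 6.626 × 10⁻³⁴ / 8.049 × 10⁻²⁴ = 8.23 × 10⁻¹¹ m = 82.3 pm.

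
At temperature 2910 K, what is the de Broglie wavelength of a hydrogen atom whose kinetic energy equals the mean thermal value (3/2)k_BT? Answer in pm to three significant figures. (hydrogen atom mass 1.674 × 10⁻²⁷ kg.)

KE = (3/2)k_BT = 1.5 × 1.381 × 10⁻²³ × 2910 = 6.028 × 10⁻²⁰ J.
p = √(2mKE) = √(2 × 1.674 × 10⁻²⁷ × 6.028 × 10⁻²⁰) = 1.421 × 10⁻²³ kg·m/s.
λ = h/p = 4.66 × 10⁻¹¹ m = 46.6 pm.

λ = 46.6 pm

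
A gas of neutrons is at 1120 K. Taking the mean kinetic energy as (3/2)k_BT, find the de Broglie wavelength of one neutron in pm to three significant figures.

λ = 75.2 pm

KE = (3/2)k_BT = 1.5 × 1.381 × 10⁻²³ × 1120 = 2.320 × 10⁻²⁰ J.
p = √(2mKE) = √(2 × 1.675 × 10⁻²⁷ × 2.320 × 10⁻²⁰) = 8.816 × 10⁻²⁴ kg·m/s.
λ = h/p = 7.52 × 10⁻¹¹ m = 75.2 pm.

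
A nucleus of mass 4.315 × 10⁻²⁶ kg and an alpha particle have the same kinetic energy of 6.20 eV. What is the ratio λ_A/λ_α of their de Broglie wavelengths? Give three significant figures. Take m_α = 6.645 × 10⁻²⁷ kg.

λ_A/λ_α = 0.392

At fixed KE, p = √(2mKE) so λ = h/p ∝ 1/√m.
λ_A/λ_α = √(m_α/m_A) = √(6.645 × 10⁻²⁷/4.315 × 10⁻²⁶) = √(0.1540) = 0.392.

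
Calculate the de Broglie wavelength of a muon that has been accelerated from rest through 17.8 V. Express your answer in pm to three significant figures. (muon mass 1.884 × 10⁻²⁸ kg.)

λ = 20.2 pm

KE = eV = 1.602 × 10⁻¹⁹ × 17.80 = 2.852 × 10⁻¹⁸ J.
p = √(2mKE) = √(2 × 1.884 × 10⁻²⁸ × 2.852 × 10⁻¹⁸) = 3.278 × 10⁻²³ kg·m/s.
λ = h/p = 6.626 × 10⁻³⁴ / 3.278 × 10⁻²³ = 2.02 × 10⁻¹¹ m = 20.2 pm.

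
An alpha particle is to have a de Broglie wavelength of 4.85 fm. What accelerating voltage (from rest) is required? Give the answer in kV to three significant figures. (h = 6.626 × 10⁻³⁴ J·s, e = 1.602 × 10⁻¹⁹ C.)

V = 4380 kV

p = h/λ = 6.626 × 10⁻³⁴ / 4.850 × 10⁻¹⁵ = 1.366 × 10⁻¹⁹ kg·m/s.
KE = p²/(2m) = 1.404 × 10⁻¹² J.
V = KE/2e = 1.404 × 10⁻¹² / (2 × 1.602 × 10⁻¹⁹) = 4380 kV.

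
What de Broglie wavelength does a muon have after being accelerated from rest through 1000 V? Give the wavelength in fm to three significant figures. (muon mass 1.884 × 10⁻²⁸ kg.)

KE = eV = 1.602 × 10⁻¹⁹ × 1000 = 1.602 × 10⁻¹⁶ J.
p = √(2mKE) = √(2 × 1.884 × 10⁻²⁸ × 1.602 × 10⁻¹⁶) = 2.457 × 10⁻²² kg·m/s.
λ = h/p = 6.626 × 10⁻³⁴ / 2.457 × 10⁻²² = 2.70 × 10⁻¹² m = 2700 fm.

λ = 2700 fm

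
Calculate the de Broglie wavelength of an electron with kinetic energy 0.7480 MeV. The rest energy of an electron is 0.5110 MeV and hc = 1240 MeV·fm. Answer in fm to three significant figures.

λ = 1080 fm

Total energy E = KE + m₀c² = 0.7480 + 0.5110 = 1.2590 MeV.
(pc)² = E² − (m₀c²)² = (1.2590)² − (0.5110)² = 1.324 MeV², so pc = 1.151 MeV.
λ = hc/(pc) = 1240 MeV·fm / 1.151 MeV = 1080 fm.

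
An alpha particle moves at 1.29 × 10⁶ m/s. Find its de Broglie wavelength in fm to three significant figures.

p = mv = 6.645 × 10⁻²⁷ × 1.29 × 10⁶ = 8.572 × 10⁻²¹ kg·m/s.
λ = h/p = 6.626 × 10⁻³⁴ / 8.572 × 10⁻²¹ = 7.73 × 10⁻¹⁴ m = 77.3 fm.

λ = 77.3 fm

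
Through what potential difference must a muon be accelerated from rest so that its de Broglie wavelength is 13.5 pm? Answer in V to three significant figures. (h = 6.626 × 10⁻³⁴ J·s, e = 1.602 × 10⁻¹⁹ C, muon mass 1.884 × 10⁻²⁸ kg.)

V = 39.9 V

p = h/λ = 6.626 × 10⁻³⁴ / 1.350 × 10⁻¹¹ = 4.908 × 10⁻²³ kg·m/s.
KE = p²/(2m) = 6.393 × 10⁻¹⁸ J.
V = KE/e = 6.393 × 10⁻¹⁸ / (1.602 × 10⁻¹⁹) = 39.9 V.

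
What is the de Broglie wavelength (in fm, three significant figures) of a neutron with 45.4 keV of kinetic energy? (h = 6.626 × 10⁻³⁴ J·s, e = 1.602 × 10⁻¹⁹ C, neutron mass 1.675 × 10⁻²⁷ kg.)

λ = 134 fm

KE = 45.4 keV = 7.273 × 10⁻¹⁵ J.
p = √(2mKE) = √(2 × 1.675 × 10⁻²⁷ × 7.273 × 10⁻¹⁵) = 4.936 × 10⁻²¹ kg·m/s.
λ = h/p = 6.626 × 10⁻³⁴ / 4.936 × 10⁻²¹ = 1.34 × 10⁻¹³ m = 134 fm.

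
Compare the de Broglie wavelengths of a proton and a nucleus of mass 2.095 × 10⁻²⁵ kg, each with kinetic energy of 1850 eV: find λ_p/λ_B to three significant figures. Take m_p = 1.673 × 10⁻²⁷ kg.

At fixed KE, p = √(2mKE) so λ = h/p ∝ 1/√m.
λ_p/λ_B = √(m_B/m_p) = √(2.095 × 10⁻²⁵/1.673 × 10⁻²⁷) = √(125.2) = 11.2.

λ_p/λ_B = 11.2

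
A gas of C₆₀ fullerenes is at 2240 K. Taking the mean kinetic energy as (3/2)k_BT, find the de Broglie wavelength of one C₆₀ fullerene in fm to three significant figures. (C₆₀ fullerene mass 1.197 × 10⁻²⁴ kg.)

λ = 1990 fm

KE = (3/2)k_BT = 1.5 × 1.381 × 10⁻²³ × 2240 = 4.640 × 10⁻²⁰ J.
p = √(2mKE) = √(2 × 1.197 × 10⁻²⁴ × 4.640 × 10⁻²⁰) = 3.333 × 10⁻²² kg·m/s.
λ = h/p = 1.99 × 10⁻¹² m = 1990 fm.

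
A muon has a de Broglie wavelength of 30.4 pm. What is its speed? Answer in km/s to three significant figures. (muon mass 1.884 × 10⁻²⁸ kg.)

p = h/λ = 6.626 × 10⁻³⁴ / 3.040 × 10⁻¹¹ = 2.180 × 10⁻²³ kg·m/s.
v = p/m = 2.180 × 10⁻²³ / 1.884 × 10⁻²⁸ = 1.16 × 10⁵ m/s = 116 km/s.

v = 116 km/s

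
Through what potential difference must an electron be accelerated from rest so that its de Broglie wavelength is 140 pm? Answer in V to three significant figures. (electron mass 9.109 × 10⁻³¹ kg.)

V = 76.8 V

p = h/λ = 6.626 × 10⁻³⁴ / 1.400 × 10⁻¹⁰ = 4.733 × 10⁻²⁴ kg·m/s.
KE = p²/(2m) = 1.230 × 10⁻¹⁷ J.
V = KE/e = 1.230 × 10⁻¹⁷ / (1.602 × 10⁻¹⁹) = 76.8 V.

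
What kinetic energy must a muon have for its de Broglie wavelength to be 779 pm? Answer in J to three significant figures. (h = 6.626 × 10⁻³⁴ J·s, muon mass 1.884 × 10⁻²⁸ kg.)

KE = 1.92 × 10⁻²¹ J

p = h/λ = 6.626 × 10⁻³⁴ / 7.790 × 10⁻¹⁰ = 8.506 × 10⁻²⁵ kg·m/s.
KE = p²/(2m) = (8.506 × 10⁻²⁵)² / (2 × 1.884 × 10⁻²⁸) = 1.920 × 10⁻²¹ J = 1.92 × 10⁻²¹ J.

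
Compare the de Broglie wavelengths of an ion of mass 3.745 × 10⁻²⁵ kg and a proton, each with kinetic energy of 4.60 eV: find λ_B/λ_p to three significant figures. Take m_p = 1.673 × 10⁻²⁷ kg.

At fixed KE, p = √(2mKE) so λ = h/p ∝ 1/√m.
λ_B/λ_p = √(m_p/m_B) = √(1.673 × 10⁻²⁷/3.745 × 10⁻²⁵) = √(4.467 × 10⁻³) = 0.0668.

λ_B/λ_p = 0.0668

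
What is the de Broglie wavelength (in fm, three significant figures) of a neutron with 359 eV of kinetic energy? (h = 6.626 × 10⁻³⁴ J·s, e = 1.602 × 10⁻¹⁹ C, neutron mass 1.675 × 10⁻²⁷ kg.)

KE = 359 eV = 5.751 × 10⁻¹⁷ J.
p = √(2mKE) = √(2 × 1.675 × 10⁻²⁷ × 5.751 × 10⁻¹⁷) = 4.389 × 10⁻²² kg·m/s.
λ = h/p = 6.626 × 10⁻³⁴ / 4.389 × 10⁻²² = 1.51 × 10⁻¹² m = 1510 fm.

λ = 1510 fm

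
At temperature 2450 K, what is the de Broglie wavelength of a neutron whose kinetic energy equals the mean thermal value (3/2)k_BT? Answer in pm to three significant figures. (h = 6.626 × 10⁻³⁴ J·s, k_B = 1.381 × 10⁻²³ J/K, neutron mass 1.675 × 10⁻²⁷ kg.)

λ = 50.8 pm

KE = (3/2)k_BT = 1.5 × 1.381 × 10⁻²³ × 2450 = 5.075 × 10⁻²⁰ J.
p = √(2mKE) = √(2 × 1.675 × 10⁻²⁷ × 5.075 × 10⁻²⁰) = 1.304 × 10⁻²³ kg·m/s.
λ = h/p = 5.08 × 10⁻¹¹ m = 50.8 pm.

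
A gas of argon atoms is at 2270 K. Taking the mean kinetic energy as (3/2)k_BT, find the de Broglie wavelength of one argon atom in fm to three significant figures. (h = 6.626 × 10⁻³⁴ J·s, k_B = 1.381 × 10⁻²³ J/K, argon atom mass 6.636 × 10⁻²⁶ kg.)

λ = 8390 fm

KE = (3/2)k_BT = 1.5 × 1.381 × 10⁻²³ × 2270 = 4.702 × 10⁻²⁰ J.
p = √(2mKE) = √(2 × 6.636 × 10⁻²⁶ × 4.702 × 10⁻²⁰) = 7.900 × 10⁻²³ kg·m/s.
λ = h/p = 8.39 × 10⁻¹² m = 8390 fm.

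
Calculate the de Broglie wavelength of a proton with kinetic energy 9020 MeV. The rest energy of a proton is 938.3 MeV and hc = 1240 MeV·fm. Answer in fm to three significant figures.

Total energy E = KE + m₀c² = 9020 + 938.3 = 9958.3 MeV.
(pc)² = E² − (m₀c²)² = (9958.3)² − (938.3)² = 9.829 × 10⁷ MeV², so pc = 9914 MeV.
λ = hc/(pc) = 1240 MeV·fm / 9914 MeV = 0.125 fm.

λ = 0.125 fm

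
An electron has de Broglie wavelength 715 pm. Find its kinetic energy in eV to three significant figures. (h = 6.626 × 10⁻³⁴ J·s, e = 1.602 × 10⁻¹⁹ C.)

p = h/λ = 6.626 × 10⁻³⁴ / 7.150 × 10⁻¹⁰ = 9.267 × 10⁻²⁵ kg·m/s.
KE = p²/(2m) = (9.267 × 10⁻²⁵)² / (2 × 9.109 × 10⁻³¹) = 4.714 × 10⁻¹⁹ J = 2.94 eV.

KE = 2.94 eV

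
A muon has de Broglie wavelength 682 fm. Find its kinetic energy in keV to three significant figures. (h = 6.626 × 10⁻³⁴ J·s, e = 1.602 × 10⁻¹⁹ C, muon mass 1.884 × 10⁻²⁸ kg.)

KE = 15.6 keV

p = h/λ = 6.626 × 10⁻³⁴ / 6.820 × 10⁻¹³ = 9.716 × 10⁻²² kg·m/s.
KE = p²/(2m) = (9.716 × 10⁻²²)² / (2 × 1.884 × 10⁻²⁸) = 2.505 × 10⁻¹⁵ J = 15.6 keV.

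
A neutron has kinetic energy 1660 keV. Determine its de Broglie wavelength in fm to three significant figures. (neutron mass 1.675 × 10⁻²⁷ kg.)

KE = 1660 keV = 2.659 × 10⁻¹³ J.
p = √(2mKE) = √(2 × 1.675 × 10⁻²⁷ × 2.659 × 10⁻¹³) = 2.985 × 10⁻²⁰ kg·m/s.
λ = h/p = 6.626 × 10⁻³⁴ / 2.985 × 10⁻²⁰ = 2.22 × 10⁻¹⁴ m = 22.2 fm.

λ = 22.2 fm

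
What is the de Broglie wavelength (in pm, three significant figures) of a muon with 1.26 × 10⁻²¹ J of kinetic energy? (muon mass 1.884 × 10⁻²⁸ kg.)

λ = 962 pm

p = √(2mKE) = √(2 × 1.884 × 10⁻²⁸ × 1.260 × 10⁻²¹) = 6.890 × 10⁻²⁵ kg·m/s.
λ = h/p = 6.626 × 10⁻³⁴ / 6.890 × 10⁻²⁵ = 9.62 × 10⁻¹⁰ m = 962 pm.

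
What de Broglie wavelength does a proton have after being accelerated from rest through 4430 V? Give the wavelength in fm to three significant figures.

KE = eV = 1.602 × 10⁻¹⁹ × 4430 = 7.097 × 10⁻¹⁶ J.
p = √(2mKE) = √(2 × 1.673 × 10⁻²⁷ × 7.097 × 10⁻¹⁶) = 1.541 × 10⁻²¹ kg·m/s.
λ = h/p = 6.626 × 10⁻³⁴ / 1.541 × 10⁻²¹ = 4.30 × 10⁻¹³ m = 430 fm.

λ = 430 fm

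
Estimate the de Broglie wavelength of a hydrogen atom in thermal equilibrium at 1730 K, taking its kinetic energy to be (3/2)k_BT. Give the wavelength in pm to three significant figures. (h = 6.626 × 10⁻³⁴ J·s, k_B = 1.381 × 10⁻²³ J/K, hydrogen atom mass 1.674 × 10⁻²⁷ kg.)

λ = 60.5 pm

KE = (3/2)k_BT = 1.5 × 1.381 × 10⁻²³ × 1730 = 3.584 × 10⁻²⁰ J.
p = √(2mKE) = √(2 × 1.674 × 10⁻²⁷ × 3.584 × 10⁻²⁰) = 1.095 × 10⁻²³ kg·m/s.
λ = h/p = 6.05 × 10⁻¹¹ m = 60.5 pm.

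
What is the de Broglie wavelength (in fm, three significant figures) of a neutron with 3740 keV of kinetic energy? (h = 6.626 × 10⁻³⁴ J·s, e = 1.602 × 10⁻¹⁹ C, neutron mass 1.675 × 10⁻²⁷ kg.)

KE = 3740 keV = 5.991 × 10⁻¹³ J.
p = √(2mKE) = √(2 × 1.675 × 10⁻²⁷ × 5.991 × 10⁻¹³) = 4.480 × 10⁻²⁰ kg·m/s.
λ = h/p = 6.626 × 10⁻³⁴ / 4.480 × 10⁻²⁰ = 1.48 × 10⁻¹⁴ m = 14.8 fm.

λ = 14.8 fm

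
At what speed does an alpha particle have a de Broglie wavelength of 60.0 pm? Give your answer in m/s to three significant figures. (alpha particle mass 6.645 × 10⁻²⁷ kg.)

v = 1660 m/s

p = h/λ = 6.626 × 10⁻³⁴ / 6.000 × 10⁻¹¹ = 1.104 × 10⁻²³ kg·m/s.
v = p/m = 1.104 × 10⁻²³ / 6.645 × 10⁻²⁷ = 1.66 × 10³ m/s = 1660 m/s.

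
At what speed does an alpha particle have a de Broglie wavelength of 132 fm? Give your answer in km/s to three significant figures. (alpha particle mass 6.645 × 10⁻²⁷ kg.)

p = h/λ = 6.626 × 10⁻³⁴ / 1.320 × 10⁻¹³ = 5.020 × 10⁻²¹ kg·m/s.
v = p/m = 5.020 × 10⁻²¹ / 6.645 × 10⁻²⁷ = 7.55 × 10⁵ m/s = 755 km/s.

v = 755 km/s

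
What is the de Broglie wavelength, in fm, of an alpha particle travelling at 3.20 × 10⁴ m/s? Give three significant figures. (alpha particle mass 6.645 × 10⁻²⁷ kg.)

p = mv = 6.645 × 10⁻²⁷ × 3.20 × 10⁴ = 2.126 × 10⁻²² kg·m/s.
λ = h/p = 6.626 × 10⁻³⁴ / 2.126 × 10⁻²² = 3.12 × 10⁻¹² m = 3120 fm.

λ = 3120 fm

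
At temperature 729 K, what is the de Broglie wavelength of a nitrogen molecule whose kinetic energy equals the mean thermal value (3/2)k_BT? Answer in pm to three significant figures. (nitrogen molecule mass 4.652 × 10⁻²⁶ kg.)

KE = (3/2)k_BT = 1.5 × 1.381 × 10⁻²³ × 729 = 1.510 × 10⁻²⁰ J.
p = √(2mKE) = √(2 × 4.652 × 10⁻²⁶ × 1.510 × 10⁻²⁰) = 3.748 × 10⁻²³ kg·m/s.
λ = h/p = 1.77 × 10⁻¹¹ m = 17.7 pm.

λ = 17.7 pm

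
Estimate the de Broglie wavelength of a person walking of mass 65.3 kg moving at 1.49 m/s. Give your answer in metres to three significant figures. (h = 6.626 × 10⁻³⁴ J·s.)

λ = 6.81 × 10⁻³⁶ m

p = mv = 65.3 × 1.49 = 9.730 × 10¹ kg·m/s.
λ = h/p = 6.626 × 10⁻³⁴ / 9.730 × 10¹ = 6.81 × 10⁻³⁶ m.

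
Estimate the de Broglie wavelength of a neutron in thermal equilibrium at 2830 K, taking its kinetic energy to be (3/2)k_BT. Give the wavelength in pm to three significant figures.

λ = 47.3 pm

KE = (3/2)k_BT = 1.5 × 1.381 × 10⁻²³ × 2830 = 5.862 × 10⁻²⁰ J.
p = √(2mKE) = √(2 × 1.675 × 10⁻²⁷ × 5.862 × 10⁻²⁰) = 1.401 × 10⁻²³ kg·m/s.
λ = h/p = 4.73 × 10⁻¹¹ m = 47.3 pm.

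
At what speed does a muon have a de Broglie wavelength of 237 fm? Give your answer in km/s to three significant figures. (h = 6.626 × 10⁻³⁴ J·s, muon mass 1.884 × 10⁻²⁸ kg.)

v = 1.48 × 10⁴ km/s

p = h/λ = 6.626 × 10⁻³⁴ / 2.370 × 10⁻¹³ = 2.796 × 10⁻²¹ kg·m/s.
v = p/m = 2.796 × 10⁻²¹ / 1.884 × 10⁻²⁸ = 1.48 × 10⁷ m/s = 1.48 × 10⁴ km/s.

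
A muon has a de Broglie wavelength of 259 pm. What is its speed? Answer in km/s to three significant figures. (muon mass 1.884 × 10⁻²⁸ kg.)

p = h/λ = 6.626 × 10⁻³⁴ / 2.590 × 10⁻¹⁰ = 2.558 × 10⁻²⁴ kg·m/s.
v = p/m = 2.558 × 10⁻²⁴ / 1.884 × 10⁻²⁸ = 1.36 × 10⁴ m/s = 13.6 km/s.

v = 13.6 km/s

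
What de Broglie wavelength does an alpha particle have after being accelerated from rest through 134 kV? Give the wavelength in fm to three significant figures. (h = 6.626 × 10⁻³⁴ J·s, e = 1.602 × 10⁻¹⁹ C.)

KE = 2eV = 2 × 1.602 × 10⁻¹⁹ × 1.340 × 10⁵ = 4.293 × 10⁻¹⁴ J.
p = √(2mKE) = √(2 × 6.645 × 10⁻²⁷ × 4.293 × 10⁻¹⁴) = 2.389 × 10⁻²⁰ kg·m/s.
λ = h/p = 6.626 × 10⁻³⁴ / 2.389 × 10⁻²⁰ = 2.77 × 10⁻¹⁴ m = 27.7 fm.

λ = 27.7 fm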